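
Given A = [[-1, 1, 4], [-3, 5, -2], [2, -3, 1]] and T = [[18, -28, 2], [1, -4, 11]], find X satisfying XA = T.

X = [[-2, -4, 2], [2, -3, -3]]

A is on the right of X, so right-multiply by A⁻¹: X = TA⁻¹.
A has determinant -4; A⁻¹ = [[1/4, 13/4, 11/2], [1/4, 9/4, 7/2], [1/4, 1/4, 1/2]].
X = TA⁻¹ = [[18, -28, 2], [1, -4, 11]] · [[1/4, 13/4, 11/2], [1/4, 9/4, 7/2], [1/4, 1/4, 1/2]] = [[-2, -4, 2], [2, -3, -3]].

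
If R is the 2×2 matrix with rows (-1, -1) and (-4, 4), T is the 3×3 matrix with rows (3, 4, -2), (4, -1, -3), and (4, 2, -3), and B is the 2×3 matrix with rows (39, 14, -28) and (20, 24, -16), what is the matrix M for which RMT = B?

M = [[-2, -2, -2], [-3, -4, 2]]

Left-multiply by R⁻¹ and right-multiply by T⁻¹: M = R⁻¹BT⁻¹.
det R = -8; the adjugate gives R⁻¹ = [[-1/2, -1/8], [-1/2, 1/8]].
det T = 3, so T⁻¹ = [[3, 8/3, -14/3], [0, -1/3, 1/3], [4, 10/3, -19/3]].
R⁻¹B = [[-22, -10, 16], [-17, -4, 12]].
M = (R⁻¹B)T⁻¹ = [[-2, -2, -2], [-3, -4, 2]].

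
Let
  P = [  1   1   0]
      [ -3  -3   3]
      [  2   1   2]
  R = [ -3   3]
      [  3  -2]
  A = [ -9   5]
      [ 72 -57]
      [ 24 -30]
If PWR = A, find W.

W = [[-5, -4], [4, 0], [-4, 1]]

Isolating W: multiply by P⁻¹ from the left and R⁻¹ from the right, so W = P⁻¹AR⁻¹.
P has determinant 3; P⁻¹ = [[-3, -2/3, 1], [4, 2/3, -1], [1, 1/3, 0]].
det R = -3, so R⁻¹ = [[2/3, 1], [1, 1]].
P⁻¹A = [[3, -7], [-12, 12], [15, -14]].
W = (P⁻¹A)R⁻¹ = [[-5, -4], [4, 0], [-4, 1]].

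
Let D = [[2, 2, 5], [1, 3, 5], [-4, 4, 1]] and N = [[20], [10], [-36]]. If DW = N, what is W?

Left-multiplying both sides by D⁻¹ gives W = D⁻¹N.
det D = 4, so D⁻¹ = [[-17/4, 9/2, -5/4], [-21/4, 11/2, -5/4], [4, -4, 1]].
W = D⁻¹N = [[-17/4, 9/2, -5/4], [-21/4, 11/2, -5/4], [4, -4, 1]] · [[20], [10], [-36]] = [[5], [-5], [4]].

W = [[5], [-5], [4]]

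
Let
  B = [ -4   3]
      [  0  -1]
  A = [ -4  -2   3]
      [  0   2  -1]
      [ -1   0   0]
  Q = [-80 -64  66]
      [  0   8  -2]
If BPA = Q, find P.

P = [[-5, 0, 0], [-1, -5, 4]]

Left-multiply by B⁻¹ and right-multiply by A⁻¹: P = B⁻¹QA⁻¹.
det B = 4; the adjugate gives B⁻¹ = [[-1/4, -3/4], [0, -1]].
det A = 4; the adjugate gives A⁻¹ = [[0, 0, -1], [1/4, 3/4, -1], [1/2, 1/2, -2]].
B⁻¹Q = [[20, 10, -15], [0, -8, 2]].
P = (B⁻¹Q)A⁻¹ = [[-5, 0, 0], [-1, -5, 4]].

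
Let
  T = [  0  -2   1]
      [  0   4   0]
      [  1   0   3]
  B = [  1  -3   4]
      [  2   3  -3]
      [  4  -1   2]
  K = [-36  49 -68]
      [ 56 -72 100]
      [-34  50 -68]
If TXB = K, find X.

X = [[2, 4, -5], [4, -1, 3], [-4, 0, -1]]

Left-multiply by T⁻¹ and right-multiply by B⁻¹: X = T⁻¹KB⁻¹.
det T = -4; the adjugate gives T⁻¹ = [[-3, -3/2, 1], [0, 1/4, 0], [1, 1/2, 0]].
det B = -5; the adjugate gives B⁻¹ = [[-3/5, -2/5, 3/5], [16/5, 14/5, -11/5], [14/5, 11/5, -9/5]].
T⁻¹K = [[-10, 11, -14], [14, -18, 25], [-8, 13, -18]].
X = (T⁻¹K)B⁻¹ = [[2, 4, -5], [4, -1, 3], [-4, 0, -1]].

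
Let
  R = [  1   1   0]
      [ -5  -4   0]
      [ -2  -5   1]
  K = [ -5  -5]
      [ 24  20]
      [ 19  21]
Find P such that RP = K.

P = [[-4, 0], [-1, -5], [6, -4]]

Left-multiplying both sides by R⁻¹ gives P = R⁻¹K.
det R = 1; the adjugate gives R⁻¹ = [[-4, -1, 0], [5, 1, 0], [17, 3, 1]].
P = R⁻¹K = [[-4, -1, 0], [5, 1, 0], [17, 3, 1]] · [[-5, -5], [24, 20], [19, 21]] = [[-4, 0], [-1, -5], [6, -4]].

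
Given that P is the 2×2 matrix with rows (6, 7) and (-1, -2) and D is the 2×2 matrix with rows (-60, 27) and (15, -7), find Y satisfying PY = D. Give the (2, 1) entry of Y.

-6

Since P multiplies Y on the left, Y = P⁻¹D.
det P = -5, so P⁻¹ = [[2/5, 7/5], [-1/5, -6/5]].
Y = P⁻¹D = [[2/5, 7/5], [-1/5, -6/5]] · [[-60, 27], [15, -7]] = [[-3, 1], [-6, 3]].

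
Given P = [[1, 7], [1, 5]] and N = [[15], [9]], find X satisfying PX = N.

Left-multiplying both sides by P⁻¹ gives X = P⁻¹N.
P has determinant -2; P⁻¹ = [[-5/2, 7/2], [1/2, -1/2]].
X = P⁻¹N = [[-5/2, 7/2], [1/2, -1/2]] · [[15], [9]] = [[-6], [3]].

X = [[-6], [3]]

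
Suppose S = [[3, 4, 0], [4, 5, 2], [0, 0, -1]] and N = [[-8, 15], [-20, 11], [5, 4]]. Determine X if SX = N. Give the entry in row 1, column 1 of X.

0

S is on the left of X, so left-multiply by S⁻¹: X = S⁻¹N.
det S = 1; the adjugate gives S⁻¹ = [[-5, 4, 8], [4, -3, -6], [0, 0, -1]].
X = S⁻¹N = [[-5, 4, 8], [4, -3, -6], [0, 0, -1]] · [[-8, 15], [-20, 11], [5, 4]] = [[0, 1], [-2, 3], [-5, -4]].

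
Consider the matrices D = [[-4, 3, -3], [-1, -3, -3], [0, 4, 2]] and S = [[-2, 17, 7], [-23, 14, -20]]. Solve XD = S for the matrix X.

D is on the right of X, so right-multiply by D⁻¹: X = SD⁻¹.
det D = -6, so D⁻¹ = [[-1, 3, 3], [-1/3, 4/3, 3/2], [2/3, -8/3, -5/2]].
X = SD⁻¹ = [[-2, 17, 7], [-23, 14, -20]] · [[-1, 3, 3], [-1/3, 4/3, 3/2], [2/3, -8/3, -5/2]] = [[1, -2, 2], [5, 3, 2]].

X = [[1, -2, 2], [5, 3, 2]]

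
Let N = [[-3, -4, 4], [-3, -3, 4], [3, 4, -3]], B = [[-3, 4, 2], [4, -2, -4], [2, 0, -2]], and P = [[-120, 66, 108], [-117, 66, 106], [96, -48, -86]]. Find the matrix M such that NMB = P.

Isolating M: multiply by N⁻¹ from the left and B⁻¹ from the right, so M = N⁻¹PB⁻¹.
det N = -3, so N⁻¹ = [[7/3, -4/3, 4/3], [-1, 1, 0], [1, 0, 1]].
B has determinant -4; B⁻¹ = [[-1, -2, 3], [0, -1/2, 1], [-1, -2, 5/2]].
N⁻¹P = [[4, 2, -4], [3, 0, -2], [-24, 18, 22]].
M = (N⁻¹P)B⁻¹ = [[0, -1, 4], [-1, -2, 4], [2, -5, 1]].

M = [[0, -1, 4], [-1, -2, 4], [2, -5, 1]]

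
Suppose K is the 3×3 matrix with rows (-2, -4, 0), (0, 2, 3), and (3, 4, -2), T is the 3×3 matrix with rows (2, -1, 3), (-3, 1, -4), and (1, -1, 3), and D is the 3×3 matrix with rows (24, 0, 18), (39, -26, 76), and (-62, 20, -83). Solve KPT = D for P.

P = [[-2, 1, -5], [4, 4, 4], [3, -2, 1]]

P = K⁻¹DT⁻¹ (apply K⁻¹ on the left and T⁻¹ on the right).
det K = -4; the adjugate gives K⁻¹ = [[4, 2, 3], [-9/4, -1, -3/2], [3/2, 1, 1]].
T has determinant -1; T⁻¹ = [[1, 0, -1], [-5, -3, 1], [-2, -1, 1]].
K⁻¹D = [[-12, 8, -25], [0, -4, 8], [13, -6, 20]].
P = (K⁻¹D)T⁻¹ = [[-2, 1, -5], [4, 4, 4], [3, -2, 1]].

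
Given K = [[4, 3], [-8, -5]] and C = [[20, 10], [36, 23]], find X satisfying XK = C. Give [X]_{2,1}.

1

Right-multiplying both sides by K⁻¹ gives X = CK⁻¹.
det K = 4; the adjugate gives K⁻¹ = [[-5/4, -3/4], [2, 1]].
X = CK⁻¹ = [[20, 10], [36, 23]] · [[-5/4, -3/4], [2, 1]] = [[-5, -5], [1, -4]].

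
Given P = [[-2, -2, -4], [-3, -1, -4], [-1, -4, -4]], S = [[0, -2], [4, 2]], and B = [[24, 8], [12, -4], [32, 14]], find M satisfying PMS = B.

M = [[-5, 4], [-2, 1], [3, -4]]

M = P⁻¹BS⁻¹ (apply P⁻¹ on the left and S⁻¹ on the right).
det P = -4; the adjugate gives P⁻¹ = [[3, -2, -1], [2, -1, -1], [-11/4, 3/2, 1]].
det S = 8, so S⁻¹ = [[1/4, 1/4], [-1/2, 0]].
P⁻¹B = [[16, 18], [4, 6], [-16, -14]].
M = (P⁻¹B)S⁻¹ = [[-5, 4], [-2, 1], [3, -4]].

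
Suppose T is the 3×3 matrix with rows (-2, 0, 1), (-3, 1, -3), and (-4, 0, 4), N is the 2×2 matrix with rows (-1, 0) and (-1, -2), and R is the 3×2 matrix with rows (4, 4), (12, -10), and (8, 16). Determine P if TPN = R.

P = [[2, 0], [-5, -1], [2, -2]]

P = T⁻¹RN⁻¹ (apply T⁻¹ on the left and N⁻¹ on the right).
T has determinant -4; T⁻¹ = [[-1, 0, 1/4], [-6, 1, 9/4], [-1, 0, 1/2]].
det N = 2, so N⁻¹ = [[-1, 0], [1/2, -1/2]].
T⁻¹R = [[-2, 0], [6, 2], [0, 4]].
P = (T⁻¹R)N⁻¹ = [[2, 0], [-5, -1], [2, -2]].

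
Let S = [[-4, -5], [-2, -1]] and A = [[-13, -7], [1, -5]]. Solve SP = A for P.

Left-multiplying both sides by S⁻¹ gives P = S⁻¹A.
S has determinant -6; S⁻¹ = [[1/6, -5/6], [-1/3, 2/3]].
P = S⁻¹A = [[1/6, -5/6], [-1/3, 2/3]] · [[-13, -7], [1, -5]] = [[-3, 3], [5, -1]].

P = [[-3, 3], [5, -1]]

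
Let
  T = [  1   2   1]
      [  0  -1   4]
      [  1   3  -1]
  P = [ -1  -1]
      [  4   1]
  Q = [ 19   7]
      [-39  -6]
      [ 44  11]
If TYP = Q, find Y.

Y = [[-4, 0], [1, 3], [-1, -2]]

Left-multiply by T⁻¹ and right-multiply by P⁻¹: Y = T⁻¹QP⁻¹.
det T = -2; the adjugate gives T⁻¹ = [[11/2, -5/2, -9/2], [-2, 1, 2], [-1/2, 1/2, 1/2]].
det P = 3, so P⁻¹ = [[1/3, 1/3], [-4/3, -1/3]].
T⁻¹Q = [[4, 4], [11, 2], [-7, -1]].
Y = (T⁻¹Q)P⁻¹ = [[-4, 0], [1, 3], [-1, -2]].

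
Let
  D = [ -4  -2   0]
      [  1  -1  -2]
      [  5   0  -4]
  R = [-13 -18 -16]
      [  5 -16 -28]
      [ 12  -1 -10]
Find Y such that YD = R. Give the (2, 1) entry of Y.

Since D sits to the right of Y, Y = RD⁻¹.
D has determinant -4; D⁻¹ = [[-1, 2, -1], [3/2, -4, 2], [-5/4, 5/2, -3/2]].
Y = RD⁻¹ = [[-13, -18, -16], [5, -16, -28], [12, -1, -10]] · [[-1, 2, -1], [3/2, -4, 2], [-5/4, 5/2, -3/2]] = [[6, 6, 1], [6, 4, 5], [-1, 3, 1]].

6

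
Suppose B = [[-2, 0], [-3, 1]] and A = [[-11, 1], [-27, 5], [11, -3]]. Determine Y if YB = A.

Y = [[4, 1], [6, 5], [-1, -3]]

B is on the right of Y, so right-multiply by B⁻¹: Y = AB⁻¹.
det B = -2, so B⁻¹ = [[-1/2, 0], [-3/2, 1]].
Y = AB⁻¹ = [[-11, 1], [-27, 5], [11, -3]] · [[-1/2, 0], [-3/2, 1]] = [[4, 1], [6, 5], [-1, -3]].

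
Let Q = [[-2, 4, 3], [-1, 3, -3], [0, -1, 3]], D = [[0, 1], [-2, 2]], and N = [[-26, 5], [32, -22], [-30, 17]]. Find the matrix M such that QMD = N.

M = [[-1, 1], [-2, 0], [-5, 5]]

M = Q⁻¹ND⁻¹ (apply Q⁻¹ on the left and D⁻¹ on the right).
det Q = 3, so Q⁻¹ = [[2, -5, -7], [1, -2, -3], [1/3, -2/3, -2/3]].
det D = 2; the adjugate gives D⁻¹ = [[1, -1/2], [1, 0]].
Q⁻¹N = [[-2, 1], [0, -2], [-10, 5]].
M = (Q⁻¹N)D⁻¹ = [[-1, 1], [-2, 0], [-5, 5]].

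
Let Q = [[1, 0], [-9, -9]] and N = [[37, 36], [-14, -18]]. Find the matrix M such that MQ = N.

Q is on the right of M, so right-multiply by Q⁻¹: M = NQ⁻¹.
Q has determinant -9; Q⁻¹ = [[1, 0], [-1, -1/9]].
M = NQ⁻¹ = [[37, 36], [-14, -18]] · [[1, 0], [-1, -1/9]] = [[1, -4], [4, 2]].

M = [[1, -4], [4, 2]]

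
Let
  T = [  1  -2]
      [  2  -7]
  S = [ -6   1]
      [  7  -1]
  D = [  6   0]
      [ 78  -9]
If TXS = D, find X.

Isolating X: multiply by T⁻¹ from the left and S⁻¹ from the right, so X = T⁻¹DS⁻¹.
det T = -3, so T⁻¹ = [[7/3, -2/3], [2/3, -1/3]].
det S = -1; the adjugate gives S⁻¹ = [[1, 1], [7, 6]].
T⁻¹D = [[-38, 6], [-22, 3]].
X = (T⁻¹D)S⁻¹ = [[4, -2], [-1, -4]].

X = [[4, -2], [-1, -4]]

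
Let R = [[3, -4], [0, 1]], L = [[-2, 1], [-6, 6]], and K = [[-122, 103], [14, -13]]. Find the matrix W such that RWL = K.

Left-multiply by R⁻¹ and right-multiply by L⁻¹: W = R⁻¹KL⁻¹.
det R = 3; the adjugate gives R⁻¹ = [[1/3, 4/3], [0, 1]].
det L = -6, so L⁻¹ = [[-1, 1/6], [-1, 1/3]].
R⁻¹K = [[-22, 17], [14, -13]].
W = (R⁻¹K)L⁻¹ = [[5, 2], [-1, -2]].

W = [[5, 2], [-1, -2]]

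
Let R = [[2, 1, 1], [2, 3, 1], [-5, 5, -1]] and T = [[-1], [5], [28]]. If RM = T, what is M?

M = [[-3], [3], [2]]

Since R multiplies M on the left, M = R⁻¹T.
R has determinant 6; R⁻¹ = [[-4/3, 1, -1/3], [-1/2, 1/2, 0], [25/6, -5/2, 2/3]].
M = R⁻¹T = [[-4/3, 1, -1/3], [-1/2, 1/2, 0], [25/6, -5/2, 2/3]] · [[-1], [5], [28]] = [[-3], [3], [2]].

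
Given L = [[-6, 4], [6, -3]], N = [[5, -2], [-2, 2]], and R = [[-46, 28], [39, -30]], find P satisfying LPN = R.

P = [[-1, -4], [-3, -4]]

Isolating P: multiply by L⁻¹ from the left and N⁻¹ from the right, so P = L⁻¹RN⁻¹.
det L = -6, so L⁻¹ = [[1/2, 2/3], [1, 1]].
det N = 6; the adjugate gives N⁻¹ = [[1/3, 1/3], [1/3, 5/6]].
L⁻¹R = [[3, -6], [-7, -2]].
P = (L⁻¹R)N⁻¹ = [[-1, -4], [-3, -4]].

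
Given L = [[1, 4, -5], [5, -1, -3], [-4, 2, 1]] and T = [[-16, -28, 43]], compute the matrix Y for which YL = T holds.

Since L sits to the right of Y, Y = TL⁻¹.
det L = 3; the adjugate gives L⁻¹ = [[5/3, -14/3, -17/3], [7/3, -19/3, -22/3], [2, -6, -7]].
Y = TL⁻¹ = [[-16, -28, 43]] · [[5/3, -14/3, -17/3], [7/3, -19/3, -22/3], [2, -6, -7]] = [[-6, -6, -5]].

Y = [[-6, -6, -5]]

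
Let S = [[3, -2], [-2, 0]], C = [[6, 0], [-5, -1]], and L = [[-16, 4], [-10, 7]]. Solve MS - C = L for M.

M = [[-2, 2], [-3, 3]]

MS = L + C = [[-10, 4], [-15, 6]].
S is on the right of M, so right-multiply by S⁻¹: M = (L + C)S⁻¹.
det S = -4, so S⁻¹ = [[0, -1/2], [-1/2, -3/4]].
M = (L + C)S⁻¹ = [[-2, 2], [-3, 3]].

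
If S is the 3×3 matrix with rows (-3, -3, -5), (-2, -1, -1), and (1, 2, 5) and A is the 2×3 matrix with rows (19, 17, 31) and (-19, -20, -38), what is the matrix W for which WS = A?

W = [[-1, -6, 4], [3, 3, -4]]

Since S sits to the right of W, W = AS⁻¹.
S has determinant -3; S⁻¹ = [[1, -5/3, 2/3], [-3, 10/3, -7/3], [1, -1, 1]].
W = AS⁻¹ = [[19, 17, 31], [-19, -20, -38]] · [[1, -5/3, 2/3], [-3, 10/3, -7/3], [1, -1, 1]] = [[-1, -6, 4], [3, 3, -4]].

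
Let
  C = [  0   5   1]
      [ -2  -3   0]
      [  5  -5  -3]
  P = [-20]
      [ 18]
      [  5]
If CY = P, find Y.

Left-multiplying both sides by C⁻¹ gives Y = C⁻¹P.
det C = -5; the adjugate gives C⁻¹ = [[-9/5, -2, -3/5], [6/5, 1, 2/5], [-5, -5, -2]].
Y = C⁻¹P = [[-9/5, -2, -3/5], [6/5, 1, 2/5], [-5, -5, -2]] · [[-20], [18], [5]] = [[-3], [-4], [0]].

Y = [[-3], [-4], [0]]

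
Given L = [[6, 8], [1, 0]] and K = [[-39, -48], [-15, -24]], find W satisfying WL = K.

Since L sits to the right of W, W = KL⁻¹.
det L = -8, so L⁻¹ = [[0, 1], [1/8, -3/4]].
W = KL⁻¹ = [[-39, -48], [-15, -24]] · [[0, 1], [1/8, -3/4]] = [[-6, -3], [-3, 3]].

W = [[-6, -3], [-3, 3]]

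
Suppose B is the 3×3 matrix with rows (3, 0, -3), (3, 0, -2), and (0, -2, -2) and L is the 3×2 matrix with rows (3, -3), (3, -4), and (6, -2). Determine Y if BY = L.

Y = [[1, -2], [-3, 2], [0, -1]]

Since B multiplies Y on the left, Y = B⁻¹L.
B has determinant 6; B⁻¹ = [[-2/3, 1, 0], [1, -1, -1/2], [-1, 1, 0]].
Y = B⁻¹L = [[-2/3, 1, 0], [1, -1, -1/2], [-1, 1, 0]] · [[3, -3], [3, -4], [6, -2]] = [[1, -2], [-3, 2], [0, -1]].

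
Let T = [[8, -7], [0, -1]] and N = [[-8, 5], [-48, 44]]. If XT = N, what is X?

X = [[-1, 2], [-6, -2]]

Since T sits to the right of X, X = NT⁻¹.
det T = -8; the adjugate gives T⁻¹ = [[1/8, -7/8], [0, -1]].
X = NT⁻¹ = [[-8, 5], [-48, 44]] · [[1/8, -7/8], [0, -1]] = [[-1, 2], [-6, -2]].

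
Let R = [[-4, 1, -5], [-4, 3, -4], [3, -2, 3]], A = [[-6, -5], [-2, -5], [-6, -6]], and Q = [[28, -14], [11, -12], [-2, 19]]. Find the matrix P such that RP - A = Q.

P = [[-3, 5], [-5, 1], [-3, 0]]

RP = Q + A = [[22, -19], [9, -17], [-8, 13]].
R is on the left of P, so left-multiply by R⁻¹: P = R⁻¹(Q + A).
R has determinant 1; R⁻¹ = [[1, 7, 11], [0, 3, 4], [-1, -5, -8]].
P = R⁻¹(Q + A) = [[-3, 5], [-5, 1], [-3, 0]].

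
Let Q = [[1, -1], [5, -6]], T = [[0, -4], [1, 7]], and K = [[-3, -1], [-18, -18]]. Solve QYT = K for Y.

Y = [[-3, 0], [2, 3]]

Left-multiply by Q⁻¹ and right-multiply by T⁻¹: Y = Q⁻¹KT⁻¹.
det Q = -1, so Q⁻¹ = [[6, -1], [5, -1]].
det T = 4, so T⁻¹ = [[7/4, 1], [-1/4, 0]].
Q⁻¹K = [[0, 12], [3, 13]].
Y = (Q⁻¹K)T⁻¹ = [[-3, 0], [2, 3]].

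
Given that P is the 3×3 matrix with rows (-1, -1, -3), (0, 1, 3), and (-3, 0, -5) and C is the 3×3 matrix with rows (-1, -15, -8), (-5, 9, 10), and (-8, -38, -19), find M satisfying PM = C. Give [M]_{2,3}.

-5

Left-multiplying both sides by P⁻¹ gives M = P⁻¹C.
P has determinant 5; P⁻¹ = [[-1, -1, 0], [-9/5, -4/5, 3/5], [3/5, 3/5, -1/5]].
M = P⁻¹C = [[-1, -1, 0], [-9/5, -4/5, 3/5], [3/5, 3/5, -1/5]] · [[-1, -15, -8], [-5, 9, 10], [-8, -38, -19]] = [[6, 6, -2], [1, -3, -5], [-2, 4, 5]].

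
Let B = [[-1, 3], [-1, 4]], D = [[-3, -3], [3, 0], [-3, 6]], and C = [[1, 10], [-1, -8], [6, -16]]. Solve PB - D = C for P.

P = [[1, 1], [0, -2], [-2, -1]]

PB = C + D = [[-2, 7], [2, -8], [3, -10]].
Since B sits to the right of P, P = (C + D)B⁻¹.
det B = -1, so B⁻¹ = [[-4, 3], [-1, 1]].
P = (C + D)B⁻¹ = [[1, 1], [0, -2], [-2, -1]].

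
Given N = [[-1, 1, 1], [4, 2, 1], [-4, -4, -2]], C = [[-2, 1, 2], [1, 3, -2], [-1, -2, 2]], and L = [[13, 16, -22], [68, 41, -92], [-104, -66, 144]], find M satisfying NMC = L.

Left-multiply by N⁻¹ and right-multiply by C⁻¹: M = N⁻¹LC⁻¹.
det N = -4, so N⁻¹ = [[0, 1/2, 1/4], [-1, -3/2, -5/4], [2, 2, 3/2]].
det C = -2; the adjugate gives C⁻¹ = [[-1, 3, 4], [0, 1, 1], [-1/2, 5/2, 7/2]].
N⁻¹L = [[8, 4, -10], [15, 5, -20], [6, 15, -12]].
M = (N⁻¹L)C⁻¹ = [[-3, 3, 1], [-5, 0, -5], [0, 3, -3]].

M = [[-3, 3, 1], [-5, 0, -5], [0, 3, -3]]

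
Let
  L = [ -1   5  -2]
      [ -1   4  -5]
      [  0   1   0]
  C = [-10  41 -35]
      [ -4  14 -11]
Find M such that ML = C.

L is on the right of M, so right-multiply by L⁻¹: M = CL⁻¹.
det L = -3; the adjugate gives L⁻¹ = [[-5/3, 2/3, 17/3], [0, 0, 1], [1/3, -1/3, -1/3]].
M = CL⁻¹ = [[-10, 41, -35], [-4, 14, -11]] · [[-5/3, 2/3, 17/3], [0, 0, 1], [1/3, -1/3, -1/3]] = [[5, 5, -4], [3, 1, -5]].

M = [[5, 5, -4], [3, 1, -5]]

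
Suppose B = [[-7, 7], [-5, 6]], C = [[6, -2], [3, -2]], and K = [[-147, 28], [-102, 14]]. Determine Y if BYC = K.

Y = [[3, 2], [-2, 5]]

Isolating Y: multiply by B⁻¹ from the left and C⁻¹ from the right, so Y = B⁻¹KC⁻¹.
det B = -7; the adjugate gives B⁻¹ = [[-6/7, 1], [-5/7, 1]].
det C = -6, so C⁻¹ = [[1/3, -1/3], [1/2, -1]].
B⁻¹K = [[24, -10], [3, -6]].
Y = (B⁻¹K)C⁻¹ = [[3, 2], [-2, 5]].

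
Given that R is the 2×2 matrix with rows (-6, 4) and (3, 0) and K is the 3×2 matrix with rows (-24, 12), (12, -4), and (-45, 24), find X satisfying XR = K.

X = [[3, -2], [-1, 2], [6, -3]]

Right-multiplying both sides by R⁻¹ gives X = KR⁻¹.
det R = -12, so R⁻¹ = [[0, 1/3], [1/4, 1/2]].
X = KR⁻¹ = [[-24, 12], [12, -4], [-45, 24]] · [[0, 1/3], [1/4, 1/2]] = [[3, -2], [-1, 2], [6, -3]].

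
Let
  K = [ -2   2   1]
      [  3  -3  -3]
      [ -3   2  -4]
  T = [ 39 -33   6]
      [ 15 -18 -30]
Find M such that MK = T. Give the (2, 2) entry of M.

4

Since K sits to the right of M, M = TK⁻¹.
det K = 3, so K⁻¹ = [[6, 10/3, -1], [7, 11/3, -1], [-1, -2/3, 0]].
M = TK⁻¹ = [[39, -33, 6], [15, -18, -30]] · [[6, 10/3, -1], [7, 11/3, -1], [-1, -2/3, 0]] = [[-3, 5, -6], [-6, 4, 3]].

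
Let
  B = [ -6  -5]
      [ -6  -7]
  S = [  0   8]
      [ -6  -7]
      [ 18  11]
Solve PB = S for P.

B is on the right of P, so right-multiply by B⁻¹: P = SB⁻¹.
det B = 12; the adjugate gives B⁻¹ = [[-7/12, 5/12], [1/2, -1/2]].
P = SB⁻¹ = [[0, 8], [-6, -7], [18, 11]] · [[-7/12, 5/12], [1/2, -1/2]] = [[4, -4], [0, 1], [-5, 2]].

P = [[4, -4], [0, 1], [-5, 2]]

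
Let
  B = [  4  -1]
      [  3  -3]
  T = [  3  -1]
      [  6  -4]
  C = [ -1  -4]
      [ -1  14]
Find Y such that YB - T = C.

YB = C + T = [[2, -5], [5, 10]].
B is on the right of Y, so right-multiply by B⁻¹: Y = (C + T)B⁻¹.
det B = -9; the adjugate gives B⁻¹ = [[1/3, -1/9], [1/3, -4/9]].
Y = (C + T)B⁻¹ = [[-1, 2], [5, -5]].

Y = [[-1, 2], [5, -5]]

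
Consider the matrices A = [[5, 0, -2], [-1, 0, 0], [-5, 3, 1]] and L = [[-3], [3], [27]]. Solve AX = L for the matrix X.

X = [[-3], [6], [-6]]

Left-multiplying both sides by A⁻¹ gives X = A⁻¹L.
det A = 6; the adjugate gives A⁻¹ = [[0, -1, 0], [1/6, -5/6, 1/3], [-1/2, -5/2, 0]].
X = A⁻¹L = [[0, -1, 0], [1/6, -5/6, 1/3], [-1/2, -5/2, 0]] · [[-3], [3], [27]] = [[-3], [6], [-6]].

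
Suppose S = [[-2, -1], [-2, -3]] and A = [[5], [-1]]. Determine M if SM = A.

Left-multiplying both sides by S⁻¹ gives M = S⁻¹A.
det S = 4, so S⁻¹ = [[-3/4, 1/4], [1/2, -1/2]].
M = S⁻¹A = [[-3/4, 1/4], [1/2, -1/2]] · [[5], [-1]] = [[-4], [3]].

M = [[-4], [3]]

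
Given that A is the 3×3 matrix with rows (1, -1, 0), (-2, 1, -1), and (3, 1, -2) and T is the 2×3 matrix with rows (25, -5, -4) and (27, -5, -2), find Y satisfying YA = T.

Right-multiplying both sides by A⁻¹ gives Y = TA⁻¹.
A has determinant 6; A⁻¹ = [[-1/6, -1/3, 1/6], [-7/6, -1/3, 1/6], [-5/6, -2/3, -1/6]].
Y = TA⁻¹ = [[25, -5, -4], [27, -5, -2]] · [[-1/6, -1/3, 1/6], [-7/6, -1/3, 1/6], [-5/6, -2/3, -1/6]] = [[5, -4, 4], [3, -6, 4]].

Y = [[5, -4, 4], [3, -6, 4]]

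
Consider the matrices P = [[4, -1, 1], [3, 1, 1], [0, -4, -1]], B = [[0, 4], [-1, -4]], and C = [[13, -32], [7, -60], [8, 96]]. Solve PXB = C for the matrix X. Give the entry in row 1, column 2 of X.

Isolating X: multiply by P⁻¹ from the left and B⁻¹ from the right, so X = P⁻¹CB⁻¹.
det P = -3; the adjugate gives P⁻¹ = [[-1, 5/3, 2/3], [-1, 4/3, 1/3], [4, -16/3, -7/3]].
B has determinant 4; B⁻¹ = [[-1, -1], [1/4, 0]].
P⁻¹C = [[4, -4], [-1, -16], [-4, -32]].
X = (P⁻¹C)B⁻¹ = [[-5, -4], [-3, 1], [-4, 4]].

-4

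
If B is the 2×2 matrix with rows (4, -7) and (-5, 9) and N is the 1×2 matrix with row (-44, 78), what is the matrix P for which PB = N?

P = [[-6, 4]]

B is on the right of P, so right-multiply by B⁻¹: P = NB⁻¹.
det B = 1, so B⁻¹ = [[9, 7], [5, 4]].
P = NB⁻¹ = [[-44, 78]] · [[9, 7], [5, 4]] = [[-6, 4]].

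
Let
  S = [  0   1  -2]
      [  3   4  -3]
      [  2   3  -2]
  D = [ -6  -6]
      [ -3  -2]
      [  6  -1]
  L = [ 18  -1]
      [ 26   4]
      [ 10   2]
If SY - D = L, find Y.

SY = L + D = [[12, -7], [23, 2], [16, 1]].
S is on the left of Y, so left-multiply by S⁻¹: Y = S⁻¹(L + D).
det S = -2, so S⁻¹ = [[-1/2, 2, -5/2], [0, -2, 3], [-1/2, -1, 3/2]].
Y = S⁻¹(L + D) = [[0, 5], [2, -1], [-5, 3]].

Y = [[0, 5], [2, -1], [-5, 3]]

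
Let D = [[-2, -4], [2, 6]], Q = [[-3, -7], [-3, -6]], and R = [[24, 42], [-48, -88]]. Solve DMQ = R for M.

Left-multiply by D⁻¹ and right-multiply by Q⁻¹: M = D⁻¹RQ⁻¹.
det D = -4, so D⁻¹ = [[-3/2, -1], [1/2, 1/2]].
Q has determinant -3; Q⁻¹ = [[2, -7/3], [-1, 1]].
D⁻¹R = [[12, 25], [-12, -23]].
M = (D⁻¹R)Q⁻¹ = [[-1, -3], [-1, 5]].

M = [[-1, -3], [-1, 5]]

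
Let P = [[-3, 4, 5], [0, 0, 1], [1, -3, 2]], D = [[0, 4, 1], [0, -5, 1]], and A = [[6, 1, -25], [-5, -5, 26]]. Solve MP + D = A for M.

MP = A − D = [[6, -3, -26], [-5, 0, 25]].
P is on the right of M, so right-multiply by P⁻¹: M = (A − D)P⁻¹.
det P = -5, so P⁻¹ = [[-3/5, 23/5, -4/5], [-1/5, 11/5, -3/5], [0, 1, 0]].
M = (A − D)P⁻¹ = [[-3, -5, -3], [3, 2, 4]].

M = [[-3, -5, -3], [3, 2, 4]]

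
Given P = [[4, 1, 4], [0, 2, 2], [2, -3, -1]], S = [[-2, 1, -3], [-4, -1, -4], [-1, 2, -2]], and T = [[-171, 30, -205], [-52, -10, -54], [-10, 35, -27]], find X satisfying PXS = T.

X = P⁻¹TS⁻¹ (apply P⁻¹ on the left and S⁻¹ on the right).
det P = 4, so P⁻¹ = [[1, -11/4, -3/2], [1, -3, -2], [-1, 7/2, 2]].
det S = 3; the adjugate gives S⁻¹ = [[10/3, -4/3, -7/3], [-4/3, 1/3, 4/3], [-3, 1, 2]].
P⁻¹T = [[-13, 5, -16], [5, -10, 11], [-31, 5, -38]].
X = (P⁻¹T)S⁻¹ = [[-2, 3, 5], [-3, 1, -3], [4, 5, 3]].

X = [[-2, 3, 5], [-3, 1, -3], [4, 5, 3]]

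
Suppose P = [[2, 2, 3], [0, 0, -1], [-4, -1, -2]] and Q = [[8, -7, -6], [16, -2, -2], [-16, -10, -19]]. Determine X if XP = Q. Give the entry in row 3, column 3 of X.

P is on the right of X, so right-multiply by P⁻¹: X = QP⁻¹.
det P = 6; the adjugate gives P⁻¹ = [[-1/6, 1/6, -1/3], [2/3, 4/3, 1/3], [0, -1, 0]].
X = QP⁻¹ = [[8, -7, -6], [16, -2, -2], [-16, -10, -19]] · [[-1/6, 1/6, -1/3], [2/3, 4/3, 1/3], [0, -1, 0]] = [[-6, -2, -5], [-4, 2, -6], [-4, 3, 2]].

2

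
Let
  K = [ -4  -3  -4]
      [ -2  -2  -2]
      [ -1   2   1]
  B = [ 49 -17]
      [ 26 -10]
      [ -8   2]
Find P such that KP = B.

Since K multiplies P on the left, P = K⁻¹B.
K has determinant 4; K⁻¹ = [[1/2, -5/4, -1/2], [1, -2, 0], [-3/2, 11/4, 1/2]].
P = K⁻¹B = [[1/2, -5/4, -1/2], [1, -2, 0], [-3/2, 11/4, 1/2]] · [[49, -17], [26, -10], [-8, 2]] = [[-4, 3], [-3, 3], [-6, -1]].

P = [[-4, 3], [-3, 3], [-6, -1]]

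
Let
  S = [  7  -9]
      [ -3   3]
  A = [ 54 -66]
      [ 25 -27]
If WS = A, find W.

W = [[6, -4], [1, -6]]

S is on the right of W, so right-multiply by S⁻¹: W = AS⁻¹.
det S = -6; the adjugate gives S⁻¹ = [[-1/2, -3/2], [-1/2, -7/6]].
W = AS⁻¹ = [[54, -66], [25, -27]] · [[-1/2, -3/2], [-1/2, -7/6]] = [[6, -4], [1, -6]].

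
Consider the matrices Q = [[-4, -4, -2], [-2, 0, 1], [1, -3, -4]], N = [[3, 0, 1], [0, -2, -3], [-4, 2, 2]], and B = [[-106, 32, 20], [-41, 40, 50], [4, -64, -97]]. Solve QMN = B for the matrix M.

M = [[1, 2, -4], [-1, -1, -3], [3, -5, 3]]

Isolating M: multiply by Q⁻¹ from the left and N⁻¹ from the right, so M = Q⁻¹BN⁻¹.
det Q = 4; the adjugate gives Q⁻¹ = [[3/4, -5/2, -1], [-7/4, 9/2, 2], [3/2, -4, -2]].
N has determinant -2; N⁻¹ = [[-1, -1, -1], [-6, -5, -9/2], [4, 3, 3]].
Q⁻¹B = [[19, -12, -13], [9, -4, -4], [-3, 16, 24]].
M = (Q⁻¹B)N⁻¹ = [[1, 2, -4], [-1, -1, -3], [3, -5, 3]].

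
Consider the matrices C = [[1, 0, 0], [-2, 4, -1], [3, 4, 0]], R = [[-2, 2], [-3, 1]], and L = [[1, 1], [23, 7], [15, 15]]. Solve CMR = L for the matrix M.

M = C⁻¹LR⁻¹ (apply C⁻¹ on the left and R⁻¹ on the right).
C has determinant 4; C⁻¹ = [[1, 0, 0], [-3/4, 0, 1/4], [-5, -1, 1]].
det R = 4, so R⁻¹ = [[1/4, -1/2], [3/4, -1/2]].
C⁻¹L = [[1, 1], [3, 3], [-13, 3]].
M = (C⁻¹L)R⁻¹ = [[1, -1], [3, -3], [-1, 5]].

M = [[1, -1], [3, -3], [-1, 5]]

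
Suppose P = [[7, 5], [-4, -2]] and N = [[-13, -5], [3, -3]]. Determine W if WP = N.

Since P sits to the right of W, W = NP⁻¹.
det P = 6, so P⁻¹ = [[-1/3, -5/6], [2/3, 7/6]].
W = NP⁻¹ = [[-13, -5], [3, -3]] · [[-1/3, -5/6], [2/3, 7/6]] = [[1, 5], [-3, -6]].

W = [[1, 5], [-3, -6]]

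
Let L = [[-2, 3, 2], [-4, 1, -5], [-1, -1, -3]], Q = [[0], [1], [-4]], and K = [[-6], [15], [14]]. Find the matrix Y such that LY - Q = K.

Y = [[-2], [-2], [-2]]

LY = K + Q = [[-6], [16], [10]].
L is on the left of Y, so left-multiply by L⁻¹: Y = L⁻¹(K + Q).
det L = 5, so L⁻¹ = [[-8/5, 7/5, -17/5], [-7/5, 8/5, -18/5], [1, -1, 2]].
Y = L⁻¹(K + Q) = [[-2], [-2], [-2]].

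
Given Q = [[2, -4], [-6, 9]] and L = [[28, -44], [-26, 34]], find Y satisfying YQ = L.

Since Q sits to the right of Y, Y = LQ⁻¹.
det Q = -6, so Q⁻¹ = [[-3/2, -2/3], [-1, -1/3]].
Y = LQ⁻¹ = [[28, -44], [-26, 34]] · [[-3/2, -2/3], [-1, -1/3]] = [[2, -4], [5, 6]].

Y = [[2, -4], [5, 6]]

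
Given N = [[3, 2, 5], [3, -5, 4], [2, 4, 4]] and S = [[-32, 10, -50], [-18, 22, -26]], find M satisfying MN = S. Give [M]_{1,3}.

Right-multiplying both sides by N⁻¹ gives M = SN⁻¹.
N has determinant -6; N⁻¹ = [[6, -2, -11/2], [2/3, -1/3, -1/2], [-11/3, 4/3, 7/2]].
M = SN⁻¹ = [[-32, 10, -50], [-18, 22, -26]] · [[6, -2, -11/2], [2/3, -1/3, -1/2], [-11/3, 4/3, 7/2]] = [[-2, -6, -4], [2, -6, -3]].

-4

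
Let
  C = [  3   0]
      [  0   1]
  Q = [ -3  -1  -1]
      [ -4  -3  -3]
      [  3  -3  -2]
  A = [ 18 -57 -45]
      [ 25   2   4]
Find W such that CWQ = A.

Left-multiply by C⁻¹ and right-multiply by Q⁻¹: W = C⁻¹AQ⁻¹.
det C = 3, so C⁻¹ = [[1/3, 0], [0, 1]].
det Q = 5, so Q⁻¹ = [[-3/5, 1/5, 0], [-17/5, 9/5, -1], [21/5, -12/5, 1]].
C⁻¹A = [[6, -19, -15], [25, 2, 4]].
W = (C⁻¹A)Q⁻¹ = [[-2, 3, 4], [-5, -1, 2]].

W = [[-2, 3, 4], [-5, -1, 2]]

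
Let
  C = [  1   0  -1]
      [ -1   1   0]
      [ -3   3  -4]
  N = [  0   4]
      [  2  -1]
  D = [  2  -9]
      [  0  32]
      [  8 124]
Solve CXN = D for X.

X = [[-4, 0], [4, 0], [-2, -1]]

Left-multiply by C⁻¹ and right-multiply by N⁻¹: X = C⁻¹DN⁻¹.
det C = -4, so C⁻¹ = [[1, 3/4, -1/4], [1, 7/4, -1/4], [0, 3/4, -1/4]].
det N = -8; the adjugate gives N⁻¹ = [[1/8, 1/2], [1/4, 0]].
C⁻¹D = [[0, -16], [0, 16], [-2, -7]].
X = (C⁻¹D)N⁻¹ = [[-4, 0], [4, 0], [-2, -1]].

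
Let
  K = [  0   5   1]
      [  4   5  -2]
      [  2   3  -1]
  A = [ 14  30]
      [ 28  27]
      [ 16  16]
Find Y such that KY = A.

Y = [[-1, 3], [4, 5], [-6, 5]]

Since K multiplies Y on the left, Y = K⁻¹A.
det K = 2; the adjugate gives K⁻¹ = [[1/2, 4, -15/2], [0, -1, 2], [1, 5, -10]].
Y = K⁻¹A = [[1/2, 4, -15/2], [0, -1, 2], [1, 5, -10]] · [[14, 30], [28, 27], [16, 16]] = [[-1, 3], [4, 5], [-6, 5]].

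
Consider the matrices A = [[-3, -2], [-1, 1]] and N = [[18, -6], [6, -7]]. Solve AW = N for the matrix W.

Left-multiplying both sides by A⁻¹ gives W = A⁻¹N.
det A = -5, so A⁻¹ = [[-1/5, -2/5], [-1/5, 3/5]].
W = A⁻¹N = [[-1/5, -2/5], [-1/5, 3/5]] · [[18, -6], [6, -7]] = [[-6, 4], [0, -3]].

W = [[-6, 4], [0, -3]]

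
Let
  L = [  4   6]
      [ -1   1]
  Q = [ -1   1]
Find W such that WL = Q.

Right-multiplying both sides by L⁻¹ gives W = QL⁻¹.
det L = 10; the adjugate gives L⁻¹ = [[1/10, -3/5], [1/10, 2/5]].
W = QL⁻¹ = [[-1, 1]] · [[1/10, -3/5], [1/10, 2/5]] = [[0, 1]].

W = [[0, 1]]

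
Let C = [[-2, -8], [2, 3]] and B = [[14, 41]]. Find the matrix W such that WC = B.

W = [[-4, 3]]

C is on the right of W, so right-multiply by C⁻¹: W = BC⁻¹.
C has determinant 10; C⁻¹ = [[3/10, 4/5], [-1/5, -1/5]].
W = BC⁻¹ = [[14, 41]] · [[3/10, 4/5], [-1/5, -1/5]] = [[-4, 3]].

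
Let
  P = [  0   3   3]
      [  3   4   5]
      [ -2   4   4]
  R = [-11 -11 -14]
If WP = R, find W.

W = [[-1, -3, 1]]

Right-multiplying both sides by P⁻¹ gives W = RP⁻¹.
det P = -6; the adjugate gives P⁻¹ = [[2/3, 0, -1/2], [11/3, -1, -3/2], [-10/3, 1, 3/2]].
W = RP⁻¹ = [[-11, -11, -14]] · [[2/3, 0, -1/2], [11/3, -1, -3/2], [-10/3, 1, 3/2]] = [[-1, -3, 1]].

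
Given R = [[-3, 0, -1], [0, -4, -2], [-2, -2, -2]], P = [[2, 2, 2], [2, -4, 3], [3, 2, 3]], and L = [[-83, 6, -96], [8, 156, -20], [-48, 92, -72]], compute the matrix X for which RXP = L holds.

X = R⁻¹LP⁻¹ (apply R⁻¹ on the left and P⁻¹ on the right).
R has determinant -4; R⁻¹ = [[-1, -1/2, 1], [-1, -1, 3/2], [2, 3/2, -3]].
det P = 2; the adjugate gives P⁻¹ = [[-9, -1, 7], [3/2, 0, -1], [8, 1, -6]].
R⁻¹L = [[31, 8, 34], [3, -24, 8], [-10, -30, -6]].
X = (R⁻¹L)P⁻¹ = [[5, 3, 5], [1, 5, -3], [-3, 4, -4]].

X = [[5, 3, 5], [1, 5, -3], [-3, 4, -4]]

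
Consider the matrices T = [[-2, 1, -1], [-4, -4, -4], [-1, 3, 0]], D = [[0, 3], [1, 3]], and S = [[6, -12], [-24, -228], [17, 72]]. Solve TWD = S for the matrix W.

W = [[5, -2], [4, 5], [4, 3]]

W = T⁻¹SD⁻¹ (apply T⁻¹ on the left and D⁻¹ on the right).
det T = -4, so T⁻¹ = [[-3, 3/4, 2], [-1, 1/4, 1], [4, -5/4, -3]].
det D = -3, so D⁻¹ = [[-1, 1], [1/3, 0]].
T⁻¹S = [[-2, 9], [5, 27], [3, 21]].
W = (T⁻¹S)D⁻¹ = [[5, -2], [4, 5], [4, 3]].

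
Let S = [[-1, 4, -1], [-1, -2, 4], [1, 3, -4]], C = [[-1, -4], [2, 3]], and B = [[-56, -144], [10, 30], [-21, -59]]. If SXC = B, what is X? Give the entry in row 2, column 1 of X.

5

X = S⁻¹BC⁻¹ (apply S⁻¹ on the left and C⁻¹ on the right).
S has determinant 5; S⁻¹ = [[-4/5, 13/5, 14/5], [0, 1, 1], [-1/5, 7/5, 6/5]].
det C = 5; the adjugate gives C⁻¹ = [[3/5, 4/5], [-2/5, -1/5]].
S⁻¹B = [[12, 28], [-11, -29], [0, 0]].
X = (S⁻¹B)C⁻¹ = [[-4, 4], [5, -3], [0, 0]].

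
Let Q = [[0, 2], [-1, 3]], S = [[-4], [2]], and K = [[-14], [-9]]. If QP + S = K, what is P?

QP = K − S = [[-10], [-11]].
Left-multiplying both sides by Q⁻¹ gives P = Q⁻¹(K − S).
det Q = 2; the adjugate gives Q⁻¹ = [[3/2, -1], [1/2, 0]].
P = Q⁻¹(K − S) = [[-4], [-5]].

P = [[-4], [-5]]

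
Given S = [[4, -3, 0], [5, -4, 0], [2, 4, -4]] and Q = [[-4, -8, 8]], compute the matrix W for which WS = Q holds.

S is on the right of W, so right-multiply by S⁻¹: W = QS⁻¹.
det S = 4, so S⁻¹ = [[4, -3, 0], [5, -4, 0], [7, -11/2, -1/4]].
W = QS⁻¹ = [[-4, -8, 8]] · [[4, -3, 0], [5, -4, 0], [7, -11/2, -1/4]] = [[0, 0, -2]].

W = [[0, 0, -2]]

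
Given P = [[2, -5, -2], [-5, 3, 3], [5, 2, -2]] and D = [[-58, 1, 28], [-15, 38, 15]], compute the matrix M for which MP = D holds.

Since P sits to the right of M, M = DP⁻¹.
P has determinant 1; P⁻¹ = [[-12, -14, -9], [5, 6, 4], [-25, -29, -19]].
M = DP⁻¹ = [[-58, 1, 28], [-15, 38, 15]] · [[-12, -14, -9], [5, 6, 4], [-25, -29, -19]] = [[1, 6, -6], [-5, 3, 2]].

M = [[1, 6, -6], [-5, 3, 2]]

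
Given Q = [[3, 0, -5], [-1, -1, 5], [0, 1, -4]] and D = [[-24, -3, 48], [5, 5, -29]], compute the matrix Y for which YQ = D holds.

Y = [[-6, 6, 3], [2, 1, 6]]

Since Q sits to the right of Y, Y = DQ⁻¹.
det Q = 2; the adjugate gives Q⁻¹ = [[-1/2, -5/2, -5/2], [-2, -6, -5], [-1/2, -3/2, -3/2]].
Y = DQ⁻¹ = [[-24, -3, 48], [5, 5, -29]] · [[-1/2, -5/2, -5/2], [-2, -6, -5], [-1/2, -3/2, -3/2]] = [[-6, 6, 3], [2, 1, 6]].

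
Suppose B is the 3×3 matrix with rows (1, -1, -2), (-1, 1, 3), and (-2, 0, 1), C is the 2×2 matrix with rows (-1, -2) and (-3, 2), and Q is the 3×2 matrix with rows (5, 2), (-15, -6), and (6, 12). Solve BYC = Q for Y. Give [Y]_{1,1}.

Y = B⁻¹QC⁻¹ (apply B⁻¹ on the left and C⁻¹ on the right).
det B = 2; the adjugate gives B⁻¹ = [[1/2, 1/2, -1/2], [-5/2, -3/2, -1/2], [1, 1, 0]].
det C = -8, so C⁻¹ = [[-1/4, -1/4], [-3/8, 1/8]].
B⁻¹Q = [[-8, -8], [7, -2], [-10, -4]].
Y = (B⁻¹Q)C⁻¹ = [[5, 1], [-1, -2], [4, 2]].

5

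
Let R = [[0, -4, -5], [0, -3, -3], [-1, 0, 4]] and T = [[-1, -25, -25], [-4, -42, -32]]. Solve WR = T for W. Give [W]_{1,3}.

Since R sits to the right of W, W = TR⁻¹.
det R = 3; the adjugate gives R⁻¹ = [[-4, 16/3, -1], [1, -5/3, 0], [-1, 4/3, 0]].
W = TR⁻¹ = [[-1, -25, -25], [-4, -42, -32]] · [[-4, 16/3, -1], [1, -5/3, 0], [-1, 4/3, 0]] = [[4, 3, 1], [6, 6, 4]].

1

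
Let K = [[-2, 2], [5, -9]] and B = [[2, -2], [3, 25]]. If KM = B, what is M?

M = [[-3, -4], [-2, -5]]

Left-multiplying both sides by K⁻¹ gives M = K⁻¹B.
det K = 8; the adjugate gives K⁻¹ = [[-9/8, -1/4], [-5/8, -1/4]].
M = K⁻¹B = [[-9/8, -1/4], [-5/8, -1/4]] · [[2, -2], [3, 25]] = [[-3, -4], [-2, -5]].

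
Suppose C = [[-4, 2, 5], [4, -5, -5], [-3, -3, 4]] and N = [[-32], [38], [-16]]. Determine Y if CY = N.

Y = [[2], [-2], [-4]]

C is on the left of Y, so left-multiply by C⁻¹: Y = C⁻¹N.
det C = 3, so C⁻¹ = [[-35/3, -23/3, 5], [-1/3, -1/3, 0], [-9, -6, 4]].
Y = C⁻¹N = [[-35/3, -23/3, 5], [-1/3, -1/3, 0], [-9, -6, 4]] · [[-32], [38], [-16]] = [[2], [-2], [-4]].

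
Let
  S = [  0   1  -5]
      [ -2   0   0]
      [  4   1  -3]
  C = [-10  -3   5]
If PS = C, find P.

P = [[2, -5, -5]]

S is on the right of P, so right-multiply by S⁻¹: P = CS⁻¹.
det S = 4; the adjugate gives S⁻¹ = [[0, -1/2, 0], [-3/2, 5, 5/2], [-1/2, 1, 1/2]].
P = CS⁻¹ = [[-10, -3, 5]] · [[0, -1/2, 0], [-3/2, 5, 5/2], [-1/2, 1, 1/2]] = [[2, -5, -5]].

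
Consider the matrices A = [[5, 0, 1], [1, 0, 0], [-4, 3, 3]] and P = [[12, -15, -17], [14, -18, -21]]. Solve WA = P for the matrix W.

W = [[-2, 2, -5], [-3, 5, -6]]

Since A sits to the right of W, W = PA⁻¹.
A has determinant 3; A⁻¹ = [[0, 1, 0], [-1, 19/3, 1/3], [1, -5, 0]].
W = PA⁻¹ = [[12, -15, -17], [14, -18, -21]] · [[0, 1, 0], [-1, 19/3, 1/3], [1, -5, 0]] = [[-2, 2, -5], [-3, 5, -6]].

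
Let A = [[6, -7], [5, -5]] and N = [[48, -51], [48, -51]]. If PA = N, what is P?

P = [[3, 6], [3, 6]]

A is on the right of P, so right-multiply by A⁻¹: P = NA⁻¹.
A has determinant 5; A⁻¹ = [[-1, 7/5], [-1, 6/5]].
P = NA⁻¹ = [[48, -51], [48, -51]] · [[-1, 7/5], [-1, 6/5]] = [[3, 6], [3, 6]].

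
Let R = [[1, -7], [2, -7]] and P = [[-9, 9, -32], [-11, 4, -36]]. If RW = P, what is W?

R is on the left of W, so left-multiply by R⁻¹: W = R⁻¹P.
det R = 7, so R⁻¹ = [[-1, 1], [-2/7, 1/7]].
W = R⁻¹P = [[-1, 1], [-2/7, 1/7]] · [[-9, 9, -32], [-11, 4, -36]] = [[-2, -5, -4], [1, -2, 4]].

W = [[-2, -5, -4], [1, -2, 4]]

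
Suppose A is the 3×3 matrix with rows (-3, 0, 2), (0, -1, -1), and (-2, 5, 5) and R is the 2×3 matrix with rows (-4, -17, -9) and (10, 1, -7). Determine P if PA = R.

A is on the right of P, so right-multiply by A⁻¹: P = RA⁻¹.
det A = -4, so A⁻¹ = [[0, -5/2, -1/2], [-1/2, 11/4, 3/4], [1/2, -15/4, -3/4]].
P = RA⁻¹ = [[-4, -17, -9], [10, 1, -7]] · [[0, -5/2, -1/2], [-1/2, 11/4, 3/4], [1/2, -15/4, -3/4]] = [[4, -3, -4], [-4, 4, 1]].

P = [[4, -3, -4], [-4, 4, 1]]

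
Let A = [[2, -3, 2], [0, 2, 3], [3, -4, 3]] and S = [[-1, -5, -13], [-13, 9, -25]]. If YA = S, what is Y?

Since A sits to the right of Y, Y = SA⁻¹.
det A = -3, so A⁻¹ = [[-6, -1/3, 13/3], [-3, 0, 2], [2, 1/3, -4/3]].
Y = SA⁻¹ = [[-1, -5, -13], [-13, 9, -25]] · [[-6, -1/3, 13/3], [-3, 0, 2], [2, 1/3, -4/3]] = [[-5, -4, 3], [1, -4, -5]].

Y = [[-5, -4, 3], [1, -4, -5]]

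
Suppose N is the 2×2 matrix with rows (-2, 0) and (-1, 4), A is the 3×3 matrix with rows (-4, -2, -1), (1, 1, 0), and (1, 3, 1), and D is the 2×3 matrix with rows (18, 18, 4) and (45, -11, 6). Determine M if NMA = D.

M = [[1, -4, -1], [-4, -4, -3]]

M = N⁻¹DA⁻¹ (apply N⁻¹ on the left and A⁻¹ on the right).
det N = -8; the adjugate gives N⁻¹ = [[-1/2, 0], [-1/8, 1/4]].
det A = -4; the adjugate gives A⁻¹ = [[-1/4, 1/4, -1/4], [1/4, 3/4, 1/4], [-1/2, -5/2, 1/2]].
N⁻¹D = [[-9, -9, -2], [9, -5, 1]].
M = (N⁻¹D)A⁻¹ = [[1, -4, -1], [-4, -4, -3]].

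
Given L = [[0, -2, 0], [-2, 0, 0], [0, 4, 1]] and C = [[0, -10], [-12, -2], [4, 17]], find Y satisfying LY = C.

Left-multiplying both sides by L⁻¹ gives Y = L⁻¹C.
det L = -4; the adjugate gives L⁻¹ = [[0, -1/2, 0], [-1/2, 0, 0], [2, 0, 1]].
Y = L⁻¹C = [[0, -1/2, 0], [-1/2, 0, 0], [2, 0, 1]] · [[0, -10], [-12, -2], [4, 17]] = [[6, 1], [0, 5], [4, -3]].

Y = [[6, 1], [0, 5], [4, -3]]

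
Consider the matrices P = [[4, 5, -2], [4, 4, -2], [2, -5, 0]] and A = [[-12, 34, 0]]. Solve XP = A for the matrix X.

Since P sits to the right of X, X = AP⁻¹.
det P = -4; the adjugate gives P⁻¹ = [[5/2, -5/2, 1/2], [1, -1, 0], [7, -15/2, 1]].
X = AP⁻¹ = [[-12, 34, 0]] · [[5/2, -5/2, 1/2], [1, -1, 0], [7, -15/2, 1]] = [[4, -4, -6]].

X = [[4, -4, -6]]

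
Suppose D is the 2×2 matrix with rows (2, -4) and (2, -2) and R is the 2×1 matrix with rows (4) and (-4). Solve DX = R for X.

Since D multiplies X on the left, X = D⁻¹R.
det D = 4; the adjugate gives D⁻¹ = [[-1/2, 1], [-1/2, 1/2]].
X = D⁻¹R = [[-1/2, 1], [-1/2, 1/2]] · [[4], [-4]] = [[-6], [-4]].

X = [[-6], [-4]]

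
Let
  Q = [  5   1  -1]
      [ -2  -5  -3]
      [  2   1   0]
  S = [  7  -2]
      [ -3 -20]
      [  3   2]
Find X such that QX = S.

Left-multiplying both sides by Q⁻¹ gives X = Q⁻¹S.
det Q = 1, so Q⁻¹ = [[3, -1, -8], [-6, 2, 17], [8, -3, -23]].
X = Q⁻¹S = [[3, -1, -8], [-6, 2, 17], [8, -3, -23]] · [[7, -2], [-3, -20], [3, 2]] = [[0, -2], [3, 6], [-4, -2]].

X = [[0, -2], [3, 6], [-4, -2]]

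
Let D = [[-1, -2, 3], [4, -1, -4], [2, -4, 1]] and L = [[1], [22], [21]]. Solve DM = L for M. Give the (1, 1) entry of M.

6

Left-multiplying both sides by D⁻¹ gives M = D⁻¹L.
D has determinant -1; D⁻¹ = [[17, 10, -11], [12, 7, -8], [14, 8, -9]].
M = D⁻¹L = [[17, 10, -11], [12, 7, -8], [14, 8, -9]] · [[1], [22], [21]] = [[6], [-2], [1]].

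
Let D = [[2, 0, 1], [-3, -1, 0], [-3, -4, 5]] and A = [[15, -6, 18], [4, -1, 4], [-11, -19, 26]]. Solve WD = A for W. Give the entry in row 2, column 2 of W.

Since D sits to the right of W, W = AD⁻¹.
D has determinant -1; D⁻¹ = [[5, 4, -1], [-15, -13, 3], [-9, -8, 2]].
W = AD⁻¹ = [[15, -6, 18], [4, -1, 4], [-11, -19, 26]] · [[5, 4, -1], [-15, -13, 3], [-9, -8, 2]] = [[3, -6, 3], [-1, -3, 1], [-4, -5, 6]].

-3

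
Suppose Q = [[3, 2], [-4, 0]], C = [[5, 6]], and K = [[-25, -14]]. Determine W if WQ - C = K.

WQ = K + C = [[-20, -8]].
Q is on the right of W, so right-multiply by Q⁻¹: W = (K + C)Q⁻¹.
det Q = 8; the adjugate gives Q⁻¹ = [[0, -1/4], [1/2, 3/8]].
W = (K + C)Q⁻¹ = [[-4, 2]].

W = [[-4, 2]]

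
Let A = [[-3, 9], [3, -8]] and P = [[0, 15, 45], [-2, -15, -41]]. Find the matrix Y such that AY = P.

Y = [[-6, -5, -3], [-2, 0, 4]]

Left-multiplying both sides by A⁻¹ gives Y = A⁻¹P.
det A = -3, so A⁻¹ = [[8/3, 3], [1, 1]].
Y = A⁻¹P = [[8/3, 3], [1, 1]] · [[0, 15, 45], [-2, -15, -41]] = [[-6, -5, -3], [-2, 0, 4]].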